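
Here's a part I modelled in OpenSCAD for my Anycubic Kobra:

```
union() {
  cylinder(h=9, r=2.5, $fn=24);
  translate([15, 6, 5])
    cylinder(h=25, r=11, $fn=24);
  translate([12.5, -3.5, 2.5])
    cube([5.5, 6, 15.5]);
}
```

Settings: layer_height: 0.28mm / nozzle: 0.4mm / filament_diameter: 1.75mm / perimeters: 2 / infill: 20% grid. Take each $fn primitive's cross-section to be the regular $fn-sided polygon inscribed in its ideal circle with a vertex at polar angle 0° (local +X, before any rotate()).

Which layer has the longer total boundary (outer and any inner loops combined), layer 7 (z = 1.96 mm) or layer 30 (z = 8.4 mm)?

layer 30 (z = 8.4 mm)

Layer 7 (z = 1.96): the r=2.5 cylinder contributes a regular 24-gon of circumradius 2.5 (perimeter = 2·24·2.500·sin(180°/24) = 15.66 mm); the cylinder at (15, 6) does not reach this height (z outside [5, 30]); the cube at (12.5, -3.5) is absent (z outside [2.5, 18]); Merging all regions: only the r=2.5 cylinder is present, so the union is just that shape — boundary = 15.66 mm. So its perimeter = 15.66 mm. Layer 30 (z = 8.4): the r=2.5 cylinder contributes a regular 24-gon of circumradius 2.5 (perimeter = 2·24·2.500·sin(180°/24) = 15.66 mm); the r=11 cylinder at (15, 6) contributes a regular 24-gon of circumradius 11 (perimeter = 2·24·11.000·sin(180°/24) = 68.92 mm); the 5.5×6 cube at (12.5, -3.5) contributes its full rectangle (perimeter 23.00 mm); Taking the union: the regions partially overlap (shared area 33.00 mm²), so the edge portions inside another operand are dropped and the merged outline is re-measured after clipping — boundary = 84.58 mm. So its perimeter = 84.58 mm. Layer 30 is larger (84.58 vs 15.66 mm).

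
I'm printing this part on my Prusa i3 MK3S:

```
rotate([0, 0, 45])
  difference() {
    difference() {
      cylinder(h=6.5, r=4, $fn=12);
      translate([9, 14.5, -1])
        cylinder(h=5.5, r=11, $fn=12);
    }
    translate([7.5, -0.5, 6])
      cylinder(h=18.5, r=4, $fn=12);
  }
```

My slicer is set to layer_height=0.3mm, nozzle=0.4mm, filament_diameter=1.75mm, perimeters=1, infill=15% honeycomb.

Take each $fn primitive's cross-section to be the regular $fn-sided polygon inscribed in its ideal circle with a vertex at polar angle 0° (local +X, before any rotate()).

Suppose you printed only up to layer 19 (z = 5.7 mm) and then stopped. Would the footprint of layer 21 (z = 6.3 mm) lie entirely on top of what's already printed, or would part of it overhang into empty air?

entirely on top

Compare the two slices. At z = 5.7: the r=4 cylinder gives a regular 12-gon of circumradius 4 (constant along its height) (area = (12/2)·4.000²·sin(360°/12) = 48.00 mm²); the cylinder at (9, 14.5) is not intersected at this z (z outside [-1, 4.5]); After the difference (first − rest): none of the subtracted shapes is present at this height, so the r=4 cylinder is unchanged — area = 48.00 mm²; the cylinder at (7.5, -0.5) does not reach this height (z outside [6, 24.5]); Subtracting the remaining from the first: none of the subtracted shapes is present at this height, so that combined region is unchanged — area = 48.00 mm²; (whole slice rotated 45° about Z — lengths, areas and connectivity unchanged). At z = 6.3: the cylinder: section is a regular 12-gon, circumradius r=4 (area = (12/2)·4.000²·sin(360°/12) = 48.00 mm²); the cylinder at (9, 14.5) is absent (z outside [-1, 4.5]); Taking the first minus the rest: none of the subtracted shapes is present at this height, so the r=4 cylinder is unchanged — area = 48.00 mm²; the r=4 cylinder at (7.5, -0.5) contributes a regular 12-gon of circumradius 4 (area = (12/2)·4.000²·sin(360°/12) = 48.00 mm²); After the difference (first − rest): starting from that combined region (48.00 mm²), the r=4 cylinder at (7.5, -0.5) partially overlaps it — only the 0.43 mm² overlap (of its 48.00 mm²) is removed, clipping the outline — area = 47.57 mm²; (rotated 45° about Z; rotation is an isometry so areas/perimeters/island counts are preserved). Checking containment: the cross-section at z = 6.3 is a subset of the cross-section at z = 5.7.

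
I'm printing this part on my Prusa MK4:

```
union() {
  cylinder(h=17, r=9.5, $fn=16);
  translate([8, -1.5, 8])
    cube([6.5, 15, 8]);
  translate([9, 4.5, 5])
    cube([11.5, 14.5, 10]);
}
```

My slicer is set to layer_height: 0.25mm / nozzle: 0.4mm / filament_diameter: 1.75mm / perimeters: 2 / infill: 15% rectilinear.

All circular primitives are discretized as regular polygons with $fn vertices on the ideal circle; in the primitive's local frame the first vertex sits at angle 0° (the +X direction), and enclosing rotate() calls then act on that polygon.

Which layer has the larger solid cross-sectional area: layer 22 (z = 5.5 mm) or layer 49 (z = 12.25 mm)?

Layer 22 (z = 5.5): the r=9.5 cylinder gives a regular 16-gon of circumradius 9.5 (constant along its height) (area = (16/2)·9.500²·sin(360°/16) = 276.30 mm²); the cube at (8, -1.5) is absent (z outside [8, 16]); the 11.5×14.5 cube at (9, 4.5) contributes its full rectangle (area 166.75 mm²); Taking the union: the 2 present regions are separate (no shared area or edge), so areas and boundary lengths simply add and each stays a separate island — area = 443.05 mm². So its area = 443.05 mm². Layer 49 (z = 12.25): the r=9.5 cylinder contributes a regular 16-gon of circumradius 9.5 (area = (16/2)·9.500²·sin(360°/16) = 276.30 mm²); the cube at (8, -1.5) (footprint 6.5×15) is included at this height (area 97.50 mm²); the cube at (9, 4.5) (footprint 11.5×14.5) is included at this height (area 166.75 mm²); Combining (union): the regions partially overlap — summed areas 540.55 mm² minus the doubly-counted overlap 56.12 mm² gives 484.43 mm² — area = 484.43 mm². So its area = 484.43 mm². Layer 49 is larger (484.43 vs 443.05 mm²).

layer 49 (z = 12.25 mm)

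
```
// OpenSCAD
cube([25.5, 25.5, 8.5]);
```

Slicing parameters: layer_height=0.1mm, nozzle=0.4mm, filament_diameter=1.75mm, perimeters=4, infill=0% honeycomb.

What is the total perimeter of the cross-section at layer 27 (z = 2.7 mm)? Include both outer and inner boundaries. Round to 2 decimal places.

102.00 mm

At z = 2.7 mm: the cube (footprint 25.5×25.5) is included at this height (perimeter 102.00 mm). Overall, the cross-section is a single solid region. Total boundary length (outer) = 102.00 mm.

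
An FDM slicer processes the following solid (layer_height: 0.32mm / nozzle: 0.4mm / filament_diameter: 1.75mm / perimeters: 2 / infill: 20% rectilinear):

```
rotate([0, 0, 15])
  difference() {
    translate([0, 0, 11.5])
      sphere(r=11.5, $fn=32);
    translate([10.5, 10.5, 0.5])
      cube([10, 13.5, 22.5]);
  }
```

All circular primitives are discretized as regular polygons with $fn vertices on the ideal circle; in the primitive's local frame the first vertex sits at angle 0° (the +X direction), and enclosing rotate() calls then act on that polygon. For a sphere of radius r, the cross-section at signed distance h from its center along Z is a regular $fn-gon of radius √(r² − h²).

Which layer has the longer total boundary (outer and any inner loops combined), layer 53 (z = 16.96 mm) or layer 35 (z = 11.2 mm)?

layer 35 (z = 11.2 mm)

Layer 53 (z = 16.96): the sphere: section is a regular 32-gon, circumradius = √(r²−h²) = √(11.5²−5.46²) = 10.121 (perimeter = 2·32·10.121·sin(180°/32) = 63.49 mm); the cube at (10.5, 10.5) (footprint 10×13.5) is included at this height (perimeter 47.00 mm); Subtracting the remaining from the first: starting from the r=11.5 sphere, the 10×13.5 cube at (10.5, 10.5) misses the remaining region (no effect) — boundary = 63.49 mm; (whole slice rotated 15° about Z — lengths, areas and connectivity unchanged). So its perimeter = 63.49 mm. Layer 35 (z = 11.2): the r=11.5 sphere contributes a regular 32-gon of circumradius √(11.5²−0.3²) = 11.496 (perimeter = 2·32·11.496·sin(180°/32) = 72.12 mm); the 10×13.5 cube at (10.5, 10.5) contributes its full rectangle (perimeter 47.00 mm); After the difference (first − rest): starting from the r=11.5 sphere, the 10×13.5 cube at (10.5, 10.5) misses the remaining region (no effect) — boundary = 72.12 mm; (rotated 15° about Z; rotation is an isometry so areas/perimeters/island counts are preserved). So its perimeter = 72.12 mm. Layer 35 is larger (72.12 vs 63.49 mm).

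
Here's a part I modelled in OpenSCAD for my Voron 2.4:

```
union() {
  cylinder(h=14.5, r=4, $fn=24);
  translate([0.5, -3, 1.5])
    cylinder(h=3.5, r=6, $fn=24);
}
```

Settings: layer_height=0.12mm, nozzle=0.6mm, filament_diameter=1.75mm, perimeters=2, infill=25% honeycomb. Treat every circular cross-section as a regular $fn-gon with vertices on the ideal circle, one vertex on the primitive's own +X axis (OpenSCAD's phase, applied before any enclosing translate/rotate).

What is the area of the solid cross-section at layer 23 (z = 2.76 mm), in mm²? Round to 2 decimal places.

At z = 2.76 mm: the r=4 cylinder contributes a regular 24-gon of circumradius 4 (area = (24/2)·4.000²·sin(360°/24) = 49.69 mm²); the r=6 cylinder at (0.5, -3) contributes a regular 24-gon of circumradius 6 (area = (24/2)·6.000²·sin(360°/24) = 111.81 mm²); Merging all regions: the regions partially overlap — summed areas 161.50 mm² minus the doubly-counted overlap 43.99 mm² gives 117.51 mm² — area = 117.51 mm². Overall, the cross-section is a single solid region. Net area = 117.51 mm².

117.51 mm²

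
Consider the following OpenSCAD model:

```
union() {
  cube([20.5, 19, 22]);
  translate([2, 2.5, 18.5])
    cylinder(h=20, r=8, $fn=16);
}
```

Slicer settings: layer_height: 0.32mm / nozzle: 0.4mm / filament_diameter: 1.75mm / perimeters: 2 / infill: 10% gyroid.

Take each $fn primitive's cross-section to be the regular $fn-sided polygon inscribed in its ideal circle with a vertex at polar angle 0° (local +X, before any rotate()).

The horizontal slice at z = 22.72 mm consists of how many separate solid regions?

1

At z = 22.72 mm: the cube does not reach this height (z outside [0, 22]); the cylinder at (2, 2.5): section is a regular 16-gon, circumradius r=8; Combining (union): only the r=8 cylinder at (2, 2.5) is present, so the union is just that shape — 1 connected region. The result has 1 disconnected region.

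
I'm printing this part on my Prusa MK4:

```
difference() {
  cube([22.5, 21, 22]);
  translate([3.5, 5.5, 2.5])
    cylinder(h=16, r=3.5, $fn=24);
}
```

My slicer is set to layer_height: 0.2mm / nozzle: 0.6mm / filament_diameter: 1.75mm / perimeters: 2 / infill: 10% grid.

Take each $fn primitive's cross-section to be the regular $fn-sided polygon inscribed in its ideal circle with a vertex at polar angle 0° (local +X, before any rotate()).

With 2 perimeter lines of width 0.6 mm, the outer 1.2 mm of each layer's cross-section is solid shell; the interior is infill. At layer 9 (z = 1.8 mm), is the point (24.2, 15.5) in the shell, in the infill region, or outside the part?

At z = 1.8 mm: the cube is present — its section is the full 22.5×21 rectangle; the cylinder at (3.5, 5.5) is not intersected at this z (z outside [2.5, 18.5]); After the difference (first − rest): none of the subtracted shapes is present at this height, so the 22.5×21 cube is unchanged — 1 connected region. Overall, the cross-section is a single solid region. The nearest boundary edge runs (22.50, 0.00)→(22.50, 21.00); distance from the point to it = 1.70 mm. The point is not inside any of the regions above, so it lies outside the cross-section (1.70 mm from the nearest boundary).

outside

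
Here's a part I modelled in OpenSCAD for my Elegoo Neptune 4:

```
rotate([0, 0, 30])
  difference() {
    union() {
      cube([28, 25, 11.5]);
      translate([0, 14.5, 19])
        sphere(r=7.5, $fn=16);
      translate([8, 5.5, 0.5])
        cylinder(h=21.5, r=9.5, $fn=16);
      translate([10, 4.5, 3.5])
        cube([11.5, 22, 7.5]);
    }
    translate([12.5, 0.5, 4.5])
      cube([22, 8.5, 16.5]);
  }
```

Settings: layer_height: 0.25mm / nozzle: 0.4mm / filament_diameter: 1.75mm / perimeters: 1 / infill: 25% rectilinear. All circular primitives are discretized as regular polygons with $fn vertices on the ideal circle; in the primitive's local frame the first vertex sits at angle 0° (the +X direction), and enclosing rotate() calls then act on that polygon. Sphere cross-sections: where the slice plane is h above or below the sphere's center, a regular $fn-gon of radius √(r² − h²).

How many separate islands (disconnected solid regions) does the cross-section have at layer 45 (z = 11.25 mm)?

1

At z = 11.25 mm: the cube (footprint 28×25) is included at this height; the sphere at (0, 14.5) is absent (|z−center|=7.750 > r=7.5); the cylinder at (8, 5.5): section is a regular 16-gon, circumradius r=9.5; the cube at (10, 4.5) does not reach this height (z outside [3.5, 11]); Taking the union: the regions partially overlap (shared area 225.82 mm²), so overlapping operands fuse into one piece — 1 connected region; the cube at (12.5, 0.5) is present — its section is the full 22×8.5 rectangle; After the difference (first − rest): starting from the result so far, the 22×8.5 cube at (12.5, 0.5) partially overlaps it — only the 131.75 mm² overlap (of its 187.00 mm²) is removed, clipping the outline — 1 connected region; (whole slice rotated 30° about Z — lengths, areas and connectivity unchanged). Overall, the cross-section is a single solid region. Island count = 1.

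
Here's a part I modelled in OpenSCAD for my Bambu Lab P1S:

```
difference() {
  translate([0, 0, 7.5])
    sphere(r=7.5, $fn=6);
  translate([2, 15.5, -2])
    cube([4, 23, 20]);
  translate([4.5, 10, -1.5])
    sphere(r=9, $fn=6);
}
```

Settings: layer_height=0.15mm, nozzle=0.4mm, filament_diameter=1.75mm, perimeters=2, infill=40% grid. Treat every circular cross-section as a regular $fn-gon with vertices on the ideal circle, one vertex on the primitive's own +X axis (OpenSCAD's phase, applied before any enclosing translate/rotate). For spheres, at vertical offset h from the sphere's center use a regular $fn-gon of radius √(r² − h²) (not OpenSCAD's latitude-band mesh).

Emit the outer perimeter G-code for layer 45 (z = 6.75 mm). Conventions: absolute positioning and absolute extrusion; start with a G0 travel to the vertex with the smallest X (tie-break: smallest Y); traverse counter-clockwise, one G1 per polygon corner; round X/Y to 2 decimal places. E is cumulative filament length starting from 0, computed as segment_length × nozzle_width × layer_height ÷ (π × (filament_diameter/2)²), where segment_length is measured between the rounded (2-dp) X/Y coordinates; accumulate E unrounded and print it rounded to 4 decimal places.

G0 X-7.46 Y0.00 Z6.75
G1 X-3.73 Y-6.46 E0.1861
G1 X3.73 Y-6.46 E0.3722
G1 X7.46 Y0.00 E0.5582
G1 X3.73 Y6.46 E0.7443
G1 X-3.73 Y6.46 E0.9304
G1 X-7.46 Y0.00 E1.1165

At z = 6.75 mm: the sphere: section is a regular 6-gon, circumradius = √(r²−h²) = √(7.5²−0.75²) = 7.462; the cube at (2, 15.5) is present — its section is the full 4×23 rectangle; the r=9 sphere at (4.5, 10) contributes a regular 6-gon of circumradius √(9²−8.25²) = 3.597; After the difference (first − rest): starting from the r=7.5 sphere, the 4×23 cube at (2, 15.5) misses the remaining region (no effect); the r=9 sphere at (4.5, 10) misses the remaining region (no effect) — 1 connected region. The outline is a single polygon with 6 vertices. Extrusion per mm of travel: 0.4 × 0.15 / (π × 0.875²) = 0.024945. Accumulating E over each segment gives final E = 1.1165.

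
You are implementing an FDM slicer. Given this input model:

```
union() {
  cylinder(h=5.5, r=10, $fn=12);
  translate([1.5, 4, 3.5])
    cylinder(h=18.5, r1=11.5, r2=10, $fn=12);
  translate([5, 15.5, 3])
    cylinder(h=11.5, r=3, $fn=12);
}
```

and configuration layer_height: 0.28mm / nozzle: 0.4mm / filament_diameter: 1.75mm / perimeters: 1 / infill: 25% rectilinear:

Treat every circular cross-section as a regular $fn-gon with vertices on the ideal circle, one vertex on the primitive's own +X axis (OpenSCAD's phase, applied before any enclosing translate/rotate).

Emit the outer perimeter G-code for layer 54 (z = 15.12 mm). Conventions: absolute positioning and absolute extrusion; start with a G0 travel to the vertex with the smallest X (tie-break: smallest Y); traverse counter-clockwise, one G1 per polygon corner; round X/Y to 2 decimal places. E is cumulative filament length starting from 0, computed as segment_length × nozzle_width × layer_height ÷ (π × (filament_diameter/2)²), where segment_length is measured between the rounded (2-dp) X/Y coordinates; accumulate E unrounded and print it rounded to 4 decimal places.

At z = 15.12 mm: the cylinder is absent (z outside [0, 5.5]); the cone at (1.5, 4) contributes a regular 12-gon of circumradius 10.558 (interpolated between r1=11.5 and r2=10 at t=0.628); the cylinder at (5, 15.5) does not reach this height (z outside [3, 14.5]); Taking the union: only the cone at (1.5, 4) is present, so the union is just that shape — 1 connected region. The outline is a single polygon with 12 vertices. Extrusion per mm of travel: 0.4 × 0.28 / (π × 0.875²) = 0.046564. Accumulating E over each segment gives final E = 3.0535.

G0 X-9.06 Y4.00 Z15.12
G1 X-7.64 Y-1.28 E0.2546
G1 X-3.78 Y-5.14 E0.5088
G1 X1.50 Y-6.56 E0.7634
G1 X6.78 Y-5.14 E1.0180
G1 X10.64 Y-1.28 E1.2722
G1 X12.06 Y4.00 E1.5268
G1 X10.64 Y9.28 E1.7814
G1 X6.78 Y13.14 E2.0355
G1 X1.50 Y14.56 E2.2901
G1 X-3.78 Y13.14 E2.5447
G1 X-7.64 Y9.28 E2.7989
G1 X-9.06 Y4.00 E3.0535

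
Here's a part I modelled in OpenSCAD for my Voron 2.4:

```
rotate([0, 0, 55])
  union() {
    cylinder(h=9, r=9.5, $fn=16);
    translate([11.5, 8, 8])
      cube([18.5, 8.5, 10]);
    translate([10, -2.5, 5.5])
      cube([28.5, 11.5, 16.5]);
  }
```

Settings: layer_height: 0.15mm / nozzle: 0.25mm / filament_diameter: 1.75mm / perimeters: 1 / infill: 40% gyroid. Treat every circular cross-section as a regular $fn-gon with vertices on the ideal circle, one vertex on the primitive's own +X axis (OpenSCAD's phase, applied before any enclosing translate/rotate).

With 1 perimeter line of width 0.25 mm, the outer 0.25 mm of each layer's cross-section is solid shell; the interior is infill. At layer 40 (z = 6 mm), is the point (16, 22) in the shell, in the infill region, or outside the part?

infill

At z = 6 mm: the cylinder: section is a regular 16-gon, circumradius r=9.5; the cube at (11.5, 8) does not reach this height (z outside [8, 18]); the 28.5×11.5 cube at (10, -2.5) contributes its full rectangle; Combining (union): the 2 present regions are separate (no shared area or edge), so areas and boundary lengths simply add and each stays a separate island — 2 connected regions; (rotated 55° about Z; rotation is an isometry so areas/perimeters/island counts are preserved). Overall, the cross-section has 2 separate islands. Undo the 55° rotation: the query point maps to (27.199, -0.488) in the un-rotated model frame. The nearest boundary edge runs (38.50, -2.50)→(10.00, -2.50); distance from the point to it = 2.01 mm. (Shell/infill is judged within the island containing the point — the largest one.) The point is inside the cross-section and 2.01 mm from the nearest boundary — more than the 0.25 mm shell width (1 × 0.25), so it's in the infill interior.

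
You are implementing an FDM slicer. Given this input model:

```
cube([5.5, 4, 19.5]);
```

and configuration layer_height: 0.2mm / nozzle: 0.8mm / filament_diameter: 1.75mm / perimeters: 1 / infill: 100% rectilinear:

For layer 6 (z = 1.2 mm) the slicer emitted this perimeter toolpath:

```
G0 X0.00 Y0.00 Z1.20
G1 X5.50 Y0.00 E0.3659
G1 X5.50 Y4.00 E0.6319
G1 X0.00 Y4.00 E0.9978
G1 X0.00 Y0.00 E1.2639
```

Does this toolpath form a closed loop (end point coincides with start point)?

Start point (G0): (0.00, 0.00). End point (last G1): the path returns to the start — closed.

yes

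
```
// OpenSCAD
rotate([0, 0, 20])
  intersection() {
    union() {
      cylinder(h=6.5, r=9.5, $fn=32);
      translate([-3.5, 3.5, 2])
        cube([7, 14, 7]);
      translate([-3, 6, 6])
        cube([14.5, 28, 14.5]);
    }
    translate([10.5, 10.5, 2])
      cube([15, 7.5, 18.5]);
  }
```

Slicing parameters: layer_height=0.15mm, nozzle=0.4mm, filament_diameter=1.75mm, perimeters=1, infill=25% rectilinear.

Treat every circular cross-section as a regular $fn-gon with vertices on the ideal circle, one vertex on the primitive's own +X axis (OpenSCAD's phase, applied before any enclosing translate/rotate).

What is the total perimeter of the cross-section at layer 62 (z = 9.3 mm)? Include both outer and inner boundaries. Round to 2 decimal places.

17.00 mm

At z = 9.3 mm: the cylinder does not reach this height (z outside [0, 6.5]); the cube at (-3.5, 3.5) is absent (z outside [2, 9]); the 14.5×28 cube at (-3, 6) contributes its full rectangle (perimeter 85.00 mm); Merging all regions: only the 14.5×28 cube at (-3, 6) is present, so the union is just that shape — boundary = 85.00 mm; the cube at (10.5, 10.5) is present — its section is the full 15×7.5 rectangle (perimeter 45.00 mm); After intersecting: the 15×7.5 cube at (10.5, 10.5) partially overlaps the result so far; clipping to the common part keeps 7.50 mm² — boundary = 17.00 mm; (whole slice rotated 20° about Z — lengths, areas and connectivity unchanged). Overall, the cross-section is a single solid region. Total boundary length (outer) = 17.00 mm.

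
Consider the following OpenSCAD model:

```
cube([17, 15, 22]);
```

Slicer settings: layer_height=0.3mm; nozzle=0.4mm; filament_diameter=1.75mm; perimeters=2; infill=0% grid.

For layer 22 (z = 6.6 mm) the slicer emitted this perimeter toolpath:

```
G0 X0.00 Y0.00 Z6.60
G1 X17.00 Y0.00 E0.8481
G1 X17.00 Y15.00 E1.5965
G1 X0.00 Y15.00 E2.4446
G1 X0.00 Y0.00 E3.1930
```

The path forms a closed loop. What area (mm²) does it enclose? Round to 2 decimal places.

Apply the shoelace formula to the sequence of (X, Y) vertices; enclosed area = 255.00 mm².

255.00 mm²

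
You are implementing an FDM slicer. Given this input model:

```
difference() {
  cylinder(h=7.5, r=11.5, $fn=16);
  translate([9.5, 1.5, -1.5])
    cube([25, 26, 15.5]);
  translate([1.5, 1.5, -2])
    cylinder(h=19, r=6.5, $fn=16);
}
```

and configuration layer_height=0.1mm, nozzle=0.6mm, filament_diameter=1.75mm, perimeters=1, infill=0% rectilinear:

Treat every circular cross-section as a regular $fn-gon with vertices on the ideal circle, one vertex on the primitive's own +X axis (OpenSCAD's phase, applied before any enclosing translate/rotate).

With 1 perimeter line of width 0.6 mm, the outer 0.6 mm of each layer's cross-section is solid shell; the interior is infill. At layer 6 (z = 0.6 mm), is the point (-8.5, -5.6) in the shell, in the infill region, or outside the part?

At z = 0.6 mm: the r=11.5 cylinder gives a regular 16-gon of circumradius 11.5 (constant along its height); the cube at (9.5, 1.5) (footprint 25×26) is included at this height; the cylinder at (1.5, 1.5): section is a regular 16-gon, circumradius r=6.5; Subtracting the remaining from the first: starting from the r=11.5 cylinder, the 25×26 cube at (9.5, 1.5) partially overlaps it — only the 5.05 mm² overlap (of its 650.00 mm²) is removed, clipping the outline; the r=6.5 cylinder at (1.5, 1.5) lies wholly inside it (removes its full 129.35 mm² and its 40.58 mm outline becomes a hole wall) — 1 connected region with 1 hole. Overall, the cross-section is one region with 1 hole. The nearest boundary edge runs (-8.13, -8.13)→(-10.62, -4.40); distance from the point to it = 1.10 mm. The point is inside the cross-section and 1.10 mm from the nearest boundary — more than the 0.6 mm shell width (1 × 0.6), so it's in the infill interior.

infill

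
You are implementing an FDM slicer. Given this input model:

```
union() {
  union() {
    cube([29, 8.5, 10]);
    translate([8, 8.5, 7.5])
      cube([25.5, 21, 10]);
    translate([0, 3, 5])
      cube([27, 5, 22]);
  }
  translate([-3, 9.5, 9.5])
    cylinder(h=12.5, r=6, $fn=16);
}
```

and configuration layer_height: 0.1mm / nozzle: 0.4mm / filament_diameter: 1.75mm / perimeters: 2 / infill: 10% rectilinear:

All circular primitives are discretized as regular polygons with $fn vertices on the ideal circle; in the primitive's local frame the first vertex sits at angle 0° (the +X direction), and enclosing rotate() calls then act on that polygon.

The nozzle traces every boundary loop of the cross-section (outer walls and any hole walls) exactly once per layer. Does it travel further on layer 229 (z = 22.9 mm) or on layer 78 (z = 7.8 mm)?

Layer 229 (z = 22.9): the cube does not reach this height (z outside [0, 10]); the cube at (8, 8.5) is not intersected at this z (z outside [7.5, 17.5]); the 27×5 cube at (0, 3) contributes its full rectangle (perimeter 64.00 mm); Taking the union: only the 27×5 cube at (0, 3) is present, so the union is just that shape — boundary = 64.00 mm; the cylinder at (-3, 9.5) is absent (z outside [9.5, 22]); Combining (union): only the result so far is present, so the union is just that shape — boundary = 64.00 mm. So its perimeter = 64.00 mm. Layer 78 (z = 7.8): the 29×8.5 cube contributes its full rectangle (perimeter 75.00 mm); the cube at (8, 8.5) is present — its section is the full 25.5×21 rectangle (perimeter 93.00 mm); the cube at (0, 3) is present — its section is the full 27×5 rectangle (perimeter 64.00 mm); Combining (union): the regions partially overlap (shared area 135.00 mm²), so the edge portions inside another operand are dropped and the merged outline is re-measured after clipping — boundary = 126.00 mm; the cylinder at (-3, 9.5) does not reach this height (z outside [9.5, 22]); Combining (union): only the result so far is present, so the union is just that shape — boundary = 126.00 mm. So its perimeter = 126.00 mm. Layer 78 is larger (126.00 vs 64.00 mm).

layer 78 (z = 7.8 mm)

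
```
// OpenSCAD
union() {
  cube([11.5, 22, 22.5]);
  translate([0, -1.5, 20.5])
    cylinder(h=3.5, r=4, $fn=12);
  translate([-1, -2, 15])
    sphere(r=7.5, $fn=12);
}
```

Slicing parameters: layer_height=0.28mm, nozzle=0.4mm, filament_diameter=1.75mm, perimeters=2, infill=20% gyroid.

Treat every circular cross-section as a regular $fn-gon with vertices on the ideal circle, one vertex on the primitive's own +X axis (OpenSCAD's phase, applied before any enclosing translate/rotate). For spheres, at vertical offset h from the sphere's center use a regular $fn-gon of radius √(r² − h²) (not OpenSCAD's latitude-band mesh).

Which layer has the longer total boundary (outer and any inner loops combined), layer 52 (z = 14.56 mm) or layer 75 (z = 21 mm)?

Layer 52 (z = 14.56): the cube (footprint 11.5×22) is included at this height (perimeter 67.00 mm); the cylinder at (0, -1.5) is absent (z outside [20.5, 24]); the r=7.5 sphere at (-1, -2) contributes a regular 12-gon of circumradius √(7.5²−0.44²) = 7.487 (perimeter = 2·12·7.487·sin(180°/12) = 46.51 mm); Merging all regions: the regions partially overlap (shared area 22.25 mm²), so the edge portions inside another operand are dropped and the merged outline is re-measured after clipping — boundary = 93.82 mm. So its perimeter = 93.82 mm. Layer 75 (z = 21): the cube is present — its section is the full 11.5×22 rectangle (perimeter 67.00 mm); the r=4 cylinder at (0, -1.5) contributes a regular 12-gon of circumradius 4 (perimeter = 2·12·4.000·sin(180°/12) = 24.85 mm); the r=7.5 sphere at (-1, -2) slices to a regular 12-gon of circumradius 4.500 (√(r²−h²) with h=6 from center) (perimeter = 2·12·4.500·sin(180°/12) = 27.95 mm); Combining (union): the regions partially overlap (shared area 50.45 mm²), so the edge portions inside another operand are dropped and the merged outline is re-measured after clipping — boundary = 85.16 mm. So its perimeter = 85.16 mm. Layer 52 is larger (93.82 vs 85.16 mm).

layer 52 (z = 14.56 mm)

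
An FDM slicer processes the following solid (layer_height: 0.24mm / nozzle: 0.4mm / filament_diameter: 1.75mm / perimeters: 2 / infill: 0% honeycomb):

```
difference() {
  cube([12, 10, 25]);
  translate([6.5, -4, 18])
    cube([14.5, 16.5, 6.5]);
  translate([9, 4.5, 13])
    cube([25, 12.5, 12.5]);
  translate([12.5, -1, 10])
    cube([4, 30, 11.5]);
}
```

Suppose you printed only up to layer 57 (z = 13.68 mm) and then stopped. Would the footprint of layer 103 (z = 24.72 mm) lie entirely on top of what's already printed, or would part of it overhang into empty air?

Compare the two slices. At z = 13.68: the 12×10 cube contributes its full rectangle (area 120.00 mm²); the cube at (6.5, -4) is absent (z outside [18, 24.5]); the cube at (9, 4.5) (footprint 25×12.5) is included at this height (area 312.50 mm²); the cube at (12.5, -1) (footprint 4×30) is included at this height (area 120.00 mm²); Taking the first minus the rest: starting from the 12×10 cube (120.00 mm²), the 25×12.5 cube at (9, 4.5) partially overlaps it — only the 16.50 mm² overlap (of its 312.50 mm²) is removed, clipping the outline; the 4×30 cube at (12.5, -1) misses the remaining region (no effect) — area = 103.50 mm². At z = 24.72: the cube (footprint 12×10) is included at this height (area 120.00 mm²); the cube at (6.5, -4) does not reach this height (z outside [18, 24.5]); the cube at (9, 4.5) is present — its section is the full 25×12.5 rectangle (area 312.50 mm²); the cube at (12.5, -1) does not reach this height (z outside [10, 21.5]); Taking the first minus the rest: starting from the 12×10 cube (120.00 mm²), the 25×12.5 cube at (9, 4.5) partially overlaps it — only the 16.50 mm² overlap (of its 312.50 mm²) is removed, clipping the outline — area = 103.50 mm². Checking containment: the cross-section at z = 24.72 is a subset of the cross-section at z = 13.68.

entirely on top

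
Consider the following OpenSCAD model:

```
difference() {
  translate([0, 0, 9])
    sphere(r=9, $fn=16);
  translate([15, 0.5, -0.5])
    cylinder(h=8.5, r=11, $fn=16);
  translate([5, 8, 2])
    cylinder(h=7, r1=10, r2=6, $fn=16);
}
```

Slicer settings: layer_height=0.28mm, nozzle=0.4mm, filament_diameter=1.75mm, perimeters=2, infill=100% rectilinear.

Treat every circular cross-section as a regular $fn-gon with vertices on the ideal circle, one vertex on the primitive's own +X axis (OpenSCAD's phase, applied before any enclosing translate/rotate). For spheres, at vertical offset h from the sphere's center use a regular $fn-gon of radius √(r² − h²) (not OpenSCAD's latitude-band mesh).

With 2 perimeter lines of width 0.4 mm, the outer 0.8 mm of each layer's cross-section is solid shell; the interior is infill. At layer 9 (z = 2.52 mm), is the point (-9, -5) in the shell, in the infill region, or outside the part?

outside

At z = 2.52 mm: the sphere: section is a regular 16-gon, circumradius = √(r²−h²) = √(9²−6.48²) = 6.246; the r=11 cylinder at (15, 0.5) gives a regular 16-gon of circumradius 11 (constant along its height); the cone at (5, 8) (r1=10→r2=6) has section circumradius 9.703 here — a regular 16-gon; After the difference (first − rest): starting from the r=9 sphere, the r=11 cylinder at (15, 0.5) partially overlaps it — only the 10.36 mm² overlap (of its 370.44 mm²) is removed, clipping the outline; the cone at (5, 8) partially overlaps it — only the 44.71 mm² overlap (of its 288.22 mm²) is removed, clipping the outline — 1 connected region. Overall, the cross-section is a single solid region. The nearest boundary edge runs (-4.42, -4.42)→(-5.77, -2.39); distance from the point to it = 4.14 mm. The point is not inside any of the regions above, so it lies outside the cross-section (4.14 mm from the nearest boundary).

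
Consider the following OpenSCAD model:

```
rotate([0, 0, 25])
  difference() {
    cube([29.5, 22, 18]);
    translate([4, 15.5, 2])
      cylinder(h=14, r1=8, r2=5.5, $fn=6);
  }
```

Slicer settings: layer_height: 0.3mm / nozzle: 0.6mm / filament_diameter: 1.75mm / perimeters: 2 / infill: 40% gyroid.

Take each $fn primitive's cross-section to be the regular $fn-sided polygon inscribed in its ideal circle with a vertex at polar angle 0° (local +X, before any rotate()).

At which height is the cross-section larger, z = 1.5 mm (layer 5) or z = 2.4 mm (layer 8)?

Layer 5 (z = 1.5): the cube (footprint 29.5×22) is included at this height (area 649.00 mm²); the cone at (4, 15.5) does not reach this height (z outside [2, 16]); Subtracting the remaining from the first: none of the subtracted shapes is present at this height, so the 29.5×22 cube is unchanged — area = 649.00 mm²; (rotated 25° about Z; rotation is an isometry so areas/perimeters/island counts are preserved). So its area = 649.00 mm². Layer 8 (z = 2.4): the cube is present — its section is the full 29.5×22 rectangle (area 649.00 mm²); the cone at (4, 15.5) (r1=8→r2=5.5) has section circumradius 7.929 here — a regular 6-gon (area = (6/2)·7.929²·sin(360°/6) = 163.32 mm²); After the difference (first − rest): starting from the 29.5×22 cube (649.00 mm²), the cone at (4, 15.5) partially overlaps it — only the 133.63 mm² overlap (of its 163.32 mm²) is removed, clipping the outline — area = 515.37 mm²; (rotated 25° about Z; rotation is an isometry so areas/perimeters/island counts are preserved). So its area = 515.37 mm². Layer 5 is larger (649.00 vs 515.37 mm²).

layer 5 (z = 1.5 mm)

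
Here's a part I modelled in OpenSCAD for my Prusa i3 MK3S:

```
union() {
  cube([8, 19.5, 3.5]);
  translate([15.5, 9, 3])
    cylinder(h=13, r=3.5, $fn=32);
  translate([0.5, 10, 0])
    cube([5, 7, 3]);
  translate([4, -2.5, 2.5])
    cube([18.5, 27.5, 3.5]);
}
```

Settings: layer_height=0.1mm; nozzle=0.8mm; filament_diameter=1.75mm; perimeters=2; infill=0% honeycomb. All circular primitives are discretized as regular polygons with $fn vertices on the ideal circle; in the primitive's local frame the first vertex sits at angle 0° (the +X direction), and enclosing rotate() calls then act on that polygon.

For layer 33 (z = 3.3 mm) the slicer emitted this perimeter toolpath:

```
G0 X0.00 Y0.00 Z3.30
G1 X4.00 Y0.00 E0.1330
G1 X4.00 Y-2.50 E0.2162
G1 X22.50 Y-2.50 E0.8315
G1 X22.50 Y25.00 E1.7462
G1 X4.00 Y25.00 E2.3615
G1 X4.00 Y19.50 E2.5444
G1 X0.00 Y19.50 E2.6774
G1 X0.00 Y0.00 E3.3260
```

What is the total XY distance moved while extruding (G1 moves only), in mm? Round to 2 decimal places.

100.00 mm

Sum the Euclidean lengths of each G1 segment: total = 100.00 mm.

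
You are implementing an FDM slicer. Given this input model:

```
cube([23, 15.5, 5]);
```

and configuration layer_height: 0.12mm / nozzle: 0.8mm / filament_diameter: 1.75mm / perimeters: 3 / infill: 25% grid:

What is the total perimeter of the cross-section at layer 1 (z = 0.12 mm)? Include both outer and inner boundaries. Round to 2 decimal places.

At z = 0.12 mm: the cube is present — its section is the full 23×15.5 rectangle (perimeter 77.00 mm). Overall, the cross-section is a single solid region. Total boundary length (outer) = 77.00 mm.

77.00 mm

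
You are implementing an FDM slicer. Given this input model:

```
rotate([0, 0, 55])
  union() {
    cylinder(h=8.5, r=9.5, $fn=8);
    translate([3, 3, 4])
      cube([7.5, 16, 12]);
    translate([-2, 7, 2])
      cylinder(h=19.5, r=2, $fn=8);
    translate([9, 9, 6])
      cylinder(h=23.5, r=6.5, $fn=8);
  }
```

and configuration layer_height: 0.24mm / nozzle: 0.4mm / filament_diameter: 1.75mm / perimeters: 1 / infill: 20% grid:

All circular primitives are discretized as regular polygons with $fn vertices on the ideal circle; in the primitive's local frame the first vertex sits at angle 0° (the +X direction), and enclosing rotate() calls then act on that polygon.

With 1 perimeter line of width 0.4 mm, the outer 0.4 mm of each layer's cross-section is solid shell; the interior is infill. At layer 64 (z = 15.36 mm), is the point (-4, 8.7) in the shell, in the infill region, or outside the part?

At z = 15.36 mm: the cylinder does not reach this height (z outside [0, 8.5]); the cube at (3, 3) (footprint 7.5×16) is included at this height; the r=2 cylinder at (-2, 7) gives a regular 8-gon of circumradius 2 (constant along its height); the cylinder at (9, 9): section is a regular 8-gon, circumradius r=6.5; Combining (union): the regions partially overlap (shared area 77.11 mm²), so overlapping operands fuse into one piece — 2 connected regions; (rotated 55° about Z; rotation is an isometry so areas/perimeters/island counts are preserved). Overall, the cross-section has 2 separate islands. Undo the 55° rotation: the query point maps to (4.832, 8.267) in the un-rotated model frame. The nearest boundary edge runs (3.00, 3.00)→(3.00, 7.79); distance from the point to it = 1.89 mm. (Shell/infill is judged within the island containing the point — the largest one.) The point is inside the cross-section and 1.89 mm from the nearest boundary — more than the 0.4 mm shell width (1 × 0.4), so it's in the infill interior.

infill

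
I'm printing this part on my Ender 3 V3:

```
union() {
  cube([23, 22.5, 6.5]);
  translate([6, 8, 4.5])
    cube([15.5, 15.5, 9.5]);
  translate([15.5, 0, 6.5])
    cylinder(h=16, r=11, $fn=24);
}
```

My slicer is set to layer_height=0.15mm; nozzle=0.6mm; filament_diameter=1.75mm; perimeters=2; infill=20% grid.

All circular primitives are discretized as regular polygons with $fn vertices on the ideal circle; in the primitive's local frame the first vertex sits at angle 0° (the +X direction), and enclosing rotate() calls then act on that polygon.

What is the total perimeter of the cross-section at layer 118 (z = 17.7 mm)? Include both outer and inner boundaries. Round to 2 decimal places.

68.92 mm

At z = 17.7 mm: the cube is absent (z outside [0, 6.5]); the cube at (6, 8) is not intersected at this z (z outside [4.5, 14]); the cylinder at (15.5, 0): section is a regular 24-gon, circumradius r=11 (perimeter = 2·24·11.000·sin(180°/24) = 68.92 mm); Taking the union: only the r=11 cylinder at (15.5, 0) is present, so the union is just that shape — boundary = 68.92 mm. Overall, the cross-section is a single solid region. Total boundary length (outer) = 68.92 mm.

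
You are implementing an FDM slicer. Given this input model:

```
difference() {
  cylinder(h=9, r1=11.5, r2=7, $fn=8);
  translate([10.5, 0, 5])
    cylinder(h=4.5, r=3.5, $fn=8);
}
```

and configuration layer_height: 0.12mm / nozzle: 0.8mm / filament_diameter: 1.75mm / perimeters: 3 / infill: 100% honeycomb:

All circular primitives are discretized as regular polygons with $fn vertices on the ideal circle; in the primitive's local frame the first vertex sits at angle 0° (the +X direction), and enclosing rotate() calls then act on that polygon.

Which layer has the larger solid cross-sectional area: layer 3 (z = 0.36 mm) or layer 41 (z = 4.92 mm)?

layer 3 (z = 0.36 mm)

Layer 3 (z = 0.36): the cone (r1=11.5→r2=7) has section circumradius 11.320 here — a regular 8-gon (area = (8/2)·11.320²·sin(360°/8) = 362.44 mm²); the cylinder at (10.5, 0) is absent (z outside [5, 9.5]); Subtracting the remaining from the first: none of the subtracted shapes is present at this height, so the cone is unchanged — area = 362.44 mm². So its area = 362.44 mm². Layer 41 (z = 4.92): the cone (r1=11.5→r2=7) has section circumradius 9.040 here — a regular 8-gon (area = (8/2)·9.040²·sin(360°/8) = 231.14 mm²); the cylinder at (10.5, 0) is not intersected at this z (z outside [5, 9.5]); Taking the first minus the rest: none of the subtracted shapes is present at this height, so the cone is unchanged — area = 231.14 mm². So its area = 231.14 mm². Layer 3 is larger (362.44 vs 231.14 mm²).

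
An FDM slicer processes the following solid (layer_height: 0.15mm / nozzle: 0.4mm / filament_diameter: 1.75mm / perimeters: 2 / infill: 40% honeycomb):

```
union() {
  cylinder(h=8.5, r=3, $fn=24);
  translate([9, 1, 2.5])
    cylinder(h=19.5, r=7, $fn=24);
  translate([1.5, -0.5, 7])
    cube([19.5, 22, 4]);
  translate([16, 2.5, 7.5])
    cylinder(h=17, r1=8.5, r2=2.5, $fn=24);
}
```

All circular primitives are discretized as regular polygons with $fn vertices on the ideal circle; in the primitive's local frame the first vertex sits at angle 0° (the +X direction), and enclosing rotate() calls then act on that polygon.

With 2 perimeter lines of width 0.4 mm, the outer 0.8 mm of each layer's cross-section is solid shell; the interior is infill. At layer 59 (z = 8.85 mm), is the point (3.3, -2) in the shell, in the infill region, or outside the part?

At z = 8.85 mm: the cylinder does not reach this height (z outside [0, 8.5]); the r=7 cylinder at (9, 1) gives a regular 24-gon of circumradius 7 (constant along its height); the 19.5×22 cube at (1.5, -0.5) contributes its full rectangle; the cone at (16, 2.5): at t=0.079 of its height the radius interpolates to r₁+(r₂−r₁)t = 8.024, giving a regular 24-gon of that circumradius; Merging all regions: the regions partially overlap (shared area 241.96 mm²), so overlapping operands fuse into one piece — 1 connected region. Overall, the cross-section is a single solid region. The nearest boundary edge runs (2.94, -2.50)→(2.24, -0.81); distance from the point to it = 0.53 mm. The point is inside the cross-section, 0.53 mm from the nearest boundary — within the 0.8 mm shell band (2 × 0.4).

shell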